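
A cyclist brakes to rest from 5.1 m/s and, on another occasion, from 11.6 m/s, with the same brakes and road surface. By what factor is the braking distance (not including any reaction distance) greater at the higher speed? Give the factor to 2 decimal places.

Braking distance d = v²/(2a), so with a fixed, d ∝ v².
Factor = (11.6/5.1)² = 2.2745² = 5.1734.

Factor ≈ 5.17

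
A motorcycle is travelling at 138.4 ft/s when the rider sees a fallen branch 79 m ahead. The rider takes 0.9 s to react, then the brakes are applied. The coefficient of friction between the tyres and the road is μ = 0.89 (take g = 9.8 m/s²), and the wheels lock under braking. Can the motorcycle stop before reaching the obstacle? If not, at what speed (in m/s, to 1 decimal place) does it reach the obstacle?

138.4 ft/s × 0.3048 = 42.1843 m/s.
a = μg = 0.89 × 9.8 = 8.722 m/s².
Reaction distance = 42.1843 × 0.9 = 37.966 m.
Braking distance needed to stop: v²/(2a) = 1779.515 / 17.444 = 102.013 m, so total needed = 37.966 + 102.013 = 139.979 m > 79 m — it cannot stop.
Distance remaining when braking begins: 79 − 37.966 = 41.034 m.
v² = v₀² − 2a·d = 1779.515 − 2 × 8.722 × 41.034 = 1063.718 m²/s².
v = √1063.718 = 32.615 m/s.

No — it strikes the obstacle at 32.6 m/s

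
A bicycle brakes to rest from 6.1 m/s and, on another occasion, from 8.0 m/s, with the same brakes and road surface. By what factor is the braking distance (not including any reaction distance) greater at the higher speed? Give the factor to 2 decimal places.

Factor ≈ 1.72

Braking distance d = v²/(2a), so with a fixed, d ∝ v².
Factor = (8.0/6.1)² = 1.3115² = 1.7200.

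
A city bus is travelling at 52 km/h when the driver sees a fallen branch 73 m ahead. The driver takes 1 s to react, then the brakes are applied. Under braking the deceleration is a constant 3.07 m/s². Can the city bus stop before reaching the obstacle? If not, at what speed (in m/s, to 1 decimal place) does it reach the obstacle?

52 km/h ÷ 3.6 = 14.4444 m/s.
Reaction distance = 14.4444 × 1 = 14.444 m.
Braking distance = v²/(2a) = 208.641 / 6.140 = 33.981 m.
Total stopping distance = 14.444 + 33.981 = 48.425 m, vs 73 m available — it stops with 73 − 48.425 = 24.575 m to spare.

Yes — it stops about 24.6 m short of the obstacle, so it never reaches it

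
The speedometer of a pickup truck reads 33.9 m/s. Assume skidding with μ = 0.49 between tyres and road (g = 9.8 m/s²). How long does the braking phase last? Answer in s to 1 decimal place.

a = μg = 0.49 × 9.8 = 4.802 m/s².
Braking time = v/a = 33.9000 / 4.802 = 7.060 s.

Braking time ≈ 7.1 s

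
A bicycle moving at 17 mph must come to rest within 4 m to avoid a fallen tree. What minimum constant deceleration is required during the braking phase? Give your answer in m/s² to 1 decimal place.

Required deceleration ≈ 7.2 m/s²

17 mph × 0.44704 = 7.5997 m/s.
v² = 2a·d ⇒ a = v²/(2d) = 7.5997² / (2 × 4.000) = 57.755 / 8.000 = 7.2194 m/s².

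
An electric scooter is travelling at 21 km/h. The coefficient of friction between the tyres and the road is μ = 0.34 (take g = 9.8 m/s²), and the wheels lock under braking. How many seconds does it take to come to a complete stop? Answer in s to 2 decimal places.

21 km/h ÷ 3.6 = 5.8333 m/s.
a = μg = 0.34 × 9.8 = 3.332 m/s².
Braking time = v/a = 5.8333 / 3.332 = 1.751 s.

Braking time ≈ 1.75 s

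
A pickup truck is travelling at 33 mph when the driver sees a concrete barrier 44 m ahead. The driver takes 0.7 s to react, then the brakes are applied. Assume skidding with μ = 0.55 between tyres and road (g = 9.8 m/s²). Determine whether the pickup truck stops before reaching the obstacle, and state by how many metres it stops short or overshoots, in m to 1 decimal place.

Yes — it stops 13.5 m short of the obstacle

33 mph × 0.44704 = 14.7523 m/s.
a = μg = 0.55 × 9.8 = 5.390 m/s².
Reaction distance = 14.7523 × 0.7 = 10.327 m.
Braking distance = v²/(2a) = 217.630 / 10.780 = 20.188 m.
Total stopping distance = 10.327 + 20.188 = 30.515 m, vs 44 m available — it stops with 44 − 30.515 = 13.485 m to spare.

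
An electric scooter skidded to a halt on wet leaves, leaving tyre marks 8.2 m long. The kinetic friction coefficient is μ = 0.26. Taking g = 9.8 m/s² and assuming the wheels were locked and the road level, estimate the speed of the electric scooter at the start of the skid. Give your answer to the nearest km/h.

Deceleration a = μg = 0.26 × 9.8 = 2.548 m/s².
v = √(2a·d) = √(2 × 2.548 × 8.2) = √41.787 = 6.4643 m/s.
= 6.4643 × 3.6 = 23.271 km/h.

Initial speed ≈ 23 km/h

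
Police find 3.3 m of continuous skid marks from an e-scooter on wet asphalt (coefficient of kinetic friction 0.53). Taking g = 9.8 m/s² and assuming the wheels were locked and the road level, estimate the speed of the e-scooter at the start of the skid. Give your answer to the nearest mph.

Deceleration a = μg = 0.53 × 9.8 = 5.194 m/s².
v = √(2a·d) = √(2 × 5.194 × 3.3) = √34.280 = 5.8549 m/s.
= 5.8549 ÷ 0.44704 = 13.097 mph.

Initial speed ≈ 13 mph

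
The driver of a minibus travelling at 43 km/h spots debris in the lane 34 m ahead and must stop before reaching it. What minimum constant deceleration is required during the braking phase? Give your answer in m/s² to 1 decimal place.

43 km/h ÷ 3.6 = 11.9444 m/s.
v² = 2a·d ⇒ a = v²/(2d) = 11.9444² / (2 × 34.000) = 142.669 / 68.000 = 2.0981 m/s².

Required deceleration ≈ 2.1 m/s²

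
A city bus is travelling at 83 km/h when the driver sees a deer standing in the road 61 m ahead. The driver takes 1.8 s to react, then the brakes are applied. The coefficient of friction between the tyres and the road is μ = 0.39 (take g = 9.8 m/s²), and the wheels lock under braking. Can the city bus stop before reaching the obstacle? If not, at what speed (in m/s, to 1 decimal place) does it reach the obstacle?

No — it strikes the obstacle at 19.6 m/s

83 km/h ÷ 3.6 = 23.0556 m/s.
a = μg = 0.39 × 9.8 = 3.822 m/s².
Reaction distance = 23.0556 × 1.8 = 41.500 m.
Braking distance needed to stop: v²/(2a) = 531.561 / 7.644 = 69.540 m, so total needed = 41.500 + 69.540 = 111.040 m > 61 m — it cannot stop.
Distance remaining when braking begins: 61 − 41.500 = 19.500 m.
v² = v₀² − 2a·d = 531.561 − 2 × 3.822 × 19.500 = 382.503 m²/s².
v = √382.503 = 19.558 m/s.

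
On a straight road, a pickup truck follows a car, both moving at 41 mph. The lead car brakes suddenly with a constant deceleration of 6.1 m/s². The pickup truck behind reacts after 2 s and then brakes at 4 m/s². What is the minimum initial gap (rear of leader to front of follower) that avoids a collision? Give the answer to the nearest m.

41 mph × 0.44704 = 18.3286 m/s.
Leader travels v²/(2a_L) = 335.938 / 12.200 = 27.536 m before stopping.
Follower covers v·t_r = 18.3286 × 2 = 36.657 m while reacting, then v²/(2a_F) = 335.938 / 8.000 = 41.992 m while braking, for a total of 36.657 + 41.992 = 78.649 m.
Since a_F ≤ a_L and the follower starts braking later, the follower is never slower than the leader, so the closest approach is when both have stopped.
Minimum gap = 78.649 − 27.536 = 51.113 m.

Minimum gap ≈ 51 m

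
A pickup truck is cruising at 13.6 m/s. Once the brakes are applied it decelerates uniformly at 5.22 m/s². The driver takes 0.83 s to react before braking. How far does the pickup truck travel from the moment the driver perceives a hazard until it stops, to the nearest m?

Total stopping distance ≈ 29 m

Reaction distance = v·t_r = 13.6000 × 0.83 = 11.288 m.
Braking distance = v²/(2a) = 13.6000² / (2 × 5.220) = 184.960 / 10.440 = 17.716 m.
Total = 11.288 + 17.716 = 29.004 m.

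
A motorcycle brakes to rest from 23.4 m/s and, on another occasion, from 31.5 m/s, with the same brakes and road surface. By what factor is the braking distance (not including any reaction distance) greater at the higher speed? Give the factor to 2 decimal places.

Braking distance d = v²/(2a), so with a fixed, d ∝ v².
Factor = (31.5/23.4)² = 1.3462² = 1.8123.

Factor ≈ 1.81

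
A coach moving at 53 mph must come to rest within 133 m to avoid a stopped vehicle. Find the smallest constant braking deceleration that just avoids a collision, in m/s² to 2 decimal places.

53 mph × 0.44704 = 23.6931 m/s.
v² = 2a·d ⇒ a = v²/(2d) = 23.6931² / (2 × 133.000) = 561.363 / 266.000 = 2.1104 m/s².

Required deceleration ≈ 2.11 m/s²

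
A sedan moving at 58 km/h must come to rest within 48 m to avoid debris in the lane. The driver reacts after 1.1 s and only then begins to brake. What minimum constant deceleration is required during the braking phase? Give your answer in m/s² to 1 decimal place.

Required deceleration ≈ 4.3 m/s²

58 km/h ÷ 3.6 = 16.1111 m/s.
Distance covered during reaction = 16.1111 × 1.1 = 17.722 m.
Distance available for braking: 48 − 17.722 = 30.278 m.
v² = 2a·d ⇒ a = v²/(2d) = 16.1111² / (2 × 30.278) = 259.568 / 60.556 = 4.2864 m/s².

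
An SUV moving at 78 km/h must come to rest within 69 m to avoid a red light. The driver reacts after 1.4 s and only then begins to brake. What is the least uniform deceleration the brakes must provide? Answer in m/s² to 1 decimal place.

Required deceleration ≈ 6.1 m/s²

78 km/h ÷ 3.6 = 21.6667 m/s.
Distance covered during reaction = 21.6667 × 1.4 = 30.333 m.
Distance available for braking: 69 − 30.333 = 38.667 m.
v² = 2a·d ⇒ a = v²/(2d) = 21.6667² / (2 × 38.667) = 469.446 / 77.334 = 6.0704 m/s².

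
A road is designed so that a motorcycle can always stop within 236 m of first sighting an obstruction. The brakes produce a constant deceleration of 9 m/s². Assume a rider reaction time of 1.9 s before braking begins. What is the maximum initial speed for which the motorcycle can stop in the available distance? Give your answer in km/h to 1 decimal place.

Stopping distance: v·t_r + v²/(2a) = 236 with t_r = 1.9 s and a = 9.000 m/s².
So v² + 34.200 v − 4248.00 = 0.
Positive root: v = −a·t_r + √((a·t_r)² + 2a·d) = −17.100 + √(292.410 + 4248.00) = 50.2826 m/s.
50.2826 m/s × 3.6 = 181.017 km/h.

Maximum speed ≈ 181.0 km/h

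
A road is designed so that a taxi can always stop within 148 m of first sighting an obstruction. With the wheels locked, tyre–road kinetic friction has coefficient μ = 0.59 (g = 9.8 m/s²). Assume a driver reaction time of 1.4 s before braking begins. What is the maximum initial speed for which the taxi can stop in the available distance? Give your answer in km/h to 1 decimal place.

Maximum speed ≈ 122.6 km/h

a = μg = 0.59 × 9.8 = 5.782 m/s².
Stopping distance: v·t_r + v²/(2a) = 148 with t_r = 1.4 s and a = 5.782 m/s².
So v² + 16.190 v − 1711.47 = 0.
Positive root: v = −a·t_r + √((a·t_r)² + 2a·d) = −8.095 + √(65.529 + 1711.47) = 34.0595 m/s.
34.0595 m/s × 3.6 = 122.614 km/h.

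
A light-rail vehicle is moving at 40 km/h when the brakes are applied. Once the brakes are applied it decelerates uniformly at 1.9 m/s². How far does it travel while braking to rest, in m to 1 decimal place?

Braking distance ≈ 32.5 m

40 km/h ÷ 3.6 = 11.1111 m/s.
Braking distance = v²/(2a) = 11.1111² / (2 × 1.900) = 123.457 / 3.800 = 32.489 m.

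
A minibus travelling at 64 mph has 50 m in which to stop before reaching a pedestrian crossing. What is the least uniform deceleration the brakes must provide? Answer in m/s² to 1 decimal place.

64 mph × 0.44704 = 28.6106 m/s.
v² = 2a·d ⇒ a = v²/(2d) = 28.6106² / (2 × 50.000) = 818.566 / 100.000 = 8.1857 m/s².

Required deceleration ≈ 8.2 m/s²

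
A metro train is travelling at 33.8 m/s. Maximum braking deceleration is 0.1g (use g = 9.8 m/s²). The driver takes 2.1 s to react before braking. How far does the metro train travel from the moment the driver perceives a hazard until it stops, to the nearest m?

Total stopping distance ≈ 654 m

a = 0.1 × 9.8 = 0.980 m/s².
Reaction distance = v·t_r = 33.8000 × 2.1 = 70.980 m.
Braking distance = v²/(2a) = 33.8000² / (2 × 0.980) = 1142.440 / 1.960 = 582.878 m.
Total = 70.980 + 582.878 = 653.858 m.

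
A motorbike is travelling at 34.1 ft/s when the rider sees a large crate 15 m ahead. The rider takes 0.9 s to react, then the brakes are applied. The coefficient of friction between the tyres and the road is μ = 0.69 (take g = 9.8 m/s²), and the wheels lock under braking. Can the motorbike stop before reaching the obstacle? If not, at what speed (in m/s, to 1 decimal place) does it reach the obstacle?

34.1 ft/s × 0.3048 = 10.3937 m/s.
a = μg = 0.69 × 9.8 = 6.762 m/s².
Reaction distance = 10.3937 × 0.9 = 9.354 m.
Braking distance needed to stop: v²/(2a) = 108.029 / 13.524 = 7.988 m, so total needed = 9.354 + 7.988 = 17.342 m > 15 m — it cannot stop.
Distance remaining when braking begins: 15 − 9.354 = 5.646 m.
v² = v₀² − 2a·d = 108.029 − 2 × 6.762 × 5.646 = 31.672 m²/s².
v = √31.672 = 5.628 m/s.

No — it strikes the obstacle at 5.6 m/s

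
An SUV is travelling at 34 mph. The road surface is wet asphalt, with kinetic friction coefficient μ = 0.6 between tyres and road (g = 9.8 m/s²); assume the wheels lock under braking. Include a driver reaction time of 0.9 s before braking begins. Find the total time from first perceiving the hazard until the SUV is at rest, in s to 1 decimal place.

Total time ≈ 3.5 s

34 mph × 0.44704 = 15.1994 m/s.
a = μg = 0.6 × 9.8 = 5.880 m/s².
Braking time = v/a = 15.1994 / 5.880 = 2.585 s.
Total = 0.9 + 2.585 = 3.485 s.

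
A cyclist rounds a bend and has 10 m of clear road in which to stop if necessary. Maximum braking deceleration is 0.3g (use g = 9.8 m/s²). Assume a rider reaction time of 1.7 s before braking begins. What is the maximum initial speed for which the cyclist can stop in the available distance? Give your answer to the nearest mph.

Maximum speed ≈ 9 mph

a = 0.3 × 9.8 = 2.940 m/s².
Stopping distance: v·t_r + v²/(2a) = 10 with t_r = 1.7 s and a = 2.940 m/s².
So v² + 9.996 v − 58.80 = 0.
Positive root: v = −a·t_r + √((a·t_r)² + 2a·d) = −4.998 + √(24.980 + 58.80) = 4.1551 m/s.
4.1551 m/s ÷ 0.44704 = 9.295 mph.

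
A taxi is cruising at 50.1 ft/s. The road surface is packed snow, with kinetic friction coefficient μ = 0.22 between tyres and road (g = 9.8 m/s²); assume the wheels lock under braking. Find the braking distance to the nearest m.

50.1 ft/s × 0.3048 = 15.2705 m/s.
a = μg = 0.22 × 9.8 = 2.156 m/s².
Braking distance = v²/(2a) = 15.2705² / (2 × 2.156) = 233.188 / 4.312 = 54.079 m.

Braking distance ≈ 54 m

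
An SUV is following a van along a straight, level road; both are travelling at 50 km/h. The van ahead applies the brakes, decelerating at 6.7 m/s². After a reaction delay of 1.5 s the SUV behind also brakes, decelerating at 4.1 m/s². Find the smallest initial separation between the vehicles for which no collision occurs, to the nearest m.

Minimum gap ≈ 30 m

50 km/h ÷ 3.6 = 13.8889 m/s.
Leader travels v²/(2a_L) = 192.902 / 13.400 = 14.396 m before stopping.
Follower covers v·t_r = 13.8889 × 1.5 = 20.833 m while reacting, then v²/(2a_F) = 192.902 / 8.200 = 23.525 m while braking, for a total of 20.833 + 23.525 = 44.358 m.
Since a_F ≤ a_L and the follower starts braking later, the follower is never slower than the leader, so the closest approach is when both have stopped.
Minimum gap = 44.358 − 14.396 = 29.962 m.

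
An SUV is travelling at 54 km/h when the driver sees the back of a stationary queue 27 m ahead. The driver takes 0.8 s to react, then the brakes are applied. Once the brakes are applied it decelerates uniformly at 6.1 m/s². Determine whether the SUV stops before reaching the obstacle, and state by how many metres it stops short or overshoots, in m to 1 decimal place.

54 km/h ÷ 3.6 = 15.0000 m/s.
Reaction distance = 15.0000 × 0.8 = 12.000 m.
Braking distance = v²/(2a) = 225.000 / 12.200 = 18.443 m.
Total stopping distance = 12.000 + 18.443 = 30.443 m, vs 27 m available — it cannot stop in time and overshoots by 30.443 − 27 = 3.443 m.

No — it overshoots by 3.4 m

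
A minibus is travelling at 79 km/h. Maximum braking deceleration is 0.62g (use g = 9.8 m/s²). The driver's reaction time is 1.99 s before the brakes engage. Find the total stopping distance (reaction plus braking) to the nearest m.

79 km/h ÷ 3.6 = 21.9444 m/s.
a = 0.62 × 9.8 = 6.076 m/s².
Reaction distance = v·t_r = 21.9444 × 1.99 = 43.669 m.
Braking distance = v²/(2a) = 21.9444² / (2 × 6.076) = 481.557 / 12.152 = 39.628 m.
Total = 43.669 + 39.628 = 83.297 m.

Total stopping distance ≈ 83 m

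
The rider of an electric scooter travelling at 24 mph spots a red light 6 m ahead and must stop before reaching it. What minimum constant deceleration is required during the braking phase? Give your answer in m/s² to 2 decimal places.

Required deceleration ≈ 9.59 m/s²

24 mph × 0.44704 = 10.7290 m/s.
v² = 2a·d ⇒ a = v²/(2d) = 10.7290² / (2 × 6.000) = 115.111 / 12.000 = 9.5926 m/s².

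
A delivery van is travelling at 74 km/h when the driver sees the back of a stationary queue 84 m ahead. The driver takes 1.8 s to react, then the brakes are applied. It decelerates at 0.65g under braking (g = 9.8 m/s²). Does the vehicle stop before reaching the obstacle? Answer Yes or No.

74 km/h ÷ 3.6 = 20.5556 m/s.
a = 0.65 × 9.8 = 6.370 m/s².
Reaction distance = 20.5556 × 1.8 = 37.000 m.
Braking distance = v²/(2a) = 422.533 / 12.740 = 33.166 m.
Total stopping distance = 37.000 + 33.166 = 70.166 m, vs 84 m available — it stops with 84 − 70.166 = 13.834 m to spare.

Yes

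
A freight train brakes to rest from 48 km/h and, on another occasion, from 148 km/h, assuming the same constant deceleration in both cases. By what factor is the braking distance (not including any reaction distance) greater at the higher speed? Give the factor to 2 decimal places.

Factor ≈ 9.51

Braking distance d = v²/(2a), so with a fixed, d ∝ v².
Factor = (148/48)² = 3.0833² = 9.5067.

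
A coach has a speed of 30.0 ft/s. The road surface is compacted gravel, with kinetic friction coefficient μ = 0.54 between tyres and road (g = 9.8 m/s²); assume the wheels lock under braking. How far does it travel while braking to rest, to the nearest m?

Braking distance ≈ 8 m

30 ft/s × 0.3048 = 9.1440 m/s.
a = μg = 0.54 × 9.8 = 5.292 m/s².
Braking distance = v²/(2a) = 9.1440² / (2 × 5.292) = 83.613 / 10.584 = 7.900 m.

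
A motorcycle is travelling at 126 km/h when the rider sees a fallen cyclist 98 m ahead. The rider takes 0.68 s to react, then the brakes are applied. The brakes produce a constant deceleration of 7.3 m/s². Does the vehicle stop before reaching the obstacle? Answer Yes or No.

No

126 km/h ÷ 3.6 = 35.0000 m/s.
Reaction distance = 35.0000 × 0.68 = 23.800 m.
Braking distance = v²/(2a) = 1225.000 / 14.600 = 83.904 m.
Total stopping distance = 23.800 + 83.904 = 107.704 m, vs 98 m available — it cannot stop in time and overshoots by 107.704 − 98 = 9.704 m.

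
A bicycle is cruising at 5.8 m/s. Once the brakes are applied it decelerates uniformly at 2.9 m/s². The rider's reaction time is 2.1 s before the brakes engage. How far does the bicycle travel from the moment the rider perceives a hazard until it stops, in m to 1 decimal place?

Total stopping distance ≈ 18.0 m

Reaction distance = v·t_r = 5.8000 × 2.1 = 12.180 m.
Braking distance = v²/(2a) = 5.8000² / (2 × 2.900) = 33.640 / 5.800 = 5.800 m.
Total = 12.180 + 5.800 = 17.980 m.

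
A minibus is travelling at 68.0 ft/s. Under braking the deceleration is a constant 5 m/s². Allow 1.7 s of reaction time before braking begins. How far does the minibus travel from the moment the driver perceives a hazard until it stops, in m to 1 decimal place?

68 ft/s × 0.3048 = 20.7264 m/s.
Reaction distance = v·t_r = 20.7264 × 1.7 = 35.235 m.
Braking distance = v²/(2a) = 20.7264² / (2 × 5.000) = 429.584 / 10.000 = 42.958 m.
Total = 35.235 + 42.958 = 78.193 m.

Total stopping distance ≈ 78.2 m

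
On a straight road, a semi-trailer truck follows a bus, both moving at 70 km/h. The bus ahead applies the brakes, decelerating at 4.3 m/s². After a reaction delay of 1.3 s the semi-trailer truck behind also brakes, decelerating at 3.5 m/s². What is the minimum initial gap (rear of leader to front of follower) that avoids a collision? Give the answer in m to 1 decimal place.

Minimum gap ≈ 35.3 m

70 km/h ÷ 3.6 = 19.4444 m/s.
Leader travels v²/(2a_L) = 378.085 / 8.600 = 43.963 m before stopping.
Follower covers v·t_r = 19.4444 × 1.3 = 25.278 m while reacting, then v²/(2a_F) = 378.085 / 7.000 = 54.012 m while braking, for a total of 25.278 + 54.012 = 79.290 m.
Since a_F ≤ a_L and the follower starts braking later, the follower is never slower than the leader, so the closest approach is when both have stopped.
Minimum gap = 79.290 − 43.963 = 35.327 m.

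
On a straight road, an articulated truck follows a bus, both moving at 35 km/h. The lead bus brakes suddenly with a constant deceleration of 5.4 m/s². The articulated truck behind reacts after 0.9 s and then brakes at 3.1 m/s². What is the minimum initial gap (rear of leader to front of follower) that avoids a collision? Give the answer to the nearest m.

35 km/h ÷ 3.6 = 9.7222 m/s.
Leader travels v²/(2a_L) = 94.521 / 10.800 = 8.752 m before stopping.
Follower covers v·t_r = 9.7222 × 0.9 = 8.750 m while reacting, then v²/(2a_F) = 94.521 / 6.200 = 15.245 m while braking, for a total of 8.750 + 15.245 = 23.995 m.
Since a_F ≤ a_L and the follower starts braking later, the follower is never slower than the leader, so the closest approach is when both have stopped.
Minimum gap = 23.995 − 8.752 = 15.243 m.

Minimum gap ≈ 15 m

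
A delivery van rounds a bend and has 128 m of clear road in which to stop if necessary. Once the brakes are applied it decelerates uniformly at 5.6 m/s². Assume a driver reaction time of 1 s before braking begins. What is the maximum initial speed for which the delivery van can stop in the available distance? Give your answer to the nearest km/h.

Maximum speed ≈ 118 km/h

Stopping distance: v·t_r + v²/(2a) = 128 with t_r = 1 s and a = 5.600 m/s².
So v² + 11.200 v − 1433.60 = 0.
Positive root: v = −a·t_r + √((a·t_r)² + 2a·d) = −5.600 + √(31.360 + 1433.60) = 32.6748 m/s.
32.6748 m/s × 3.6 = 117.629 km/h.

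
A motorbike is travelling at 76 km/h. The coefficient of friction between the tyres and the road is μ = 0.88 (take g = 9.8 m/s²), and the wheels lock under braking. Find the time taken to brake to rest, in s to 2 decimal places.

Braking time ≈ 2.45 s

76 km/h ÷ 3.6 = 21.1111 m/s.
a = μg = 0.88 × 9.8 = 8.624 m/s².
Braking time = v/a = 21.1111 / 8.624 = 2.448 s.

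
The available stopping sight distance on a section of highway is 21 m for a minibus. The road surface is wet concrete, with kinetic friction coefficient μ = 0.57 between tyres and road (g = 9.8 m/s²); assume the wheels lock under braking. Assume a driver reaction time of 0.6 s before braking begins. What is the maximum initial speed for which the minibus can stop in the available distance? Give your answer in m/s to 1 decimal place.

a = μg = 0.57 × 9.8 = 5.586 m/s².
Stopping distance: v·t_r + v²/(2a) = 21 with t_r = 0.6 s and a = 5.586 m/s².
So v² + 6.703 v − 234.61 = 0.
Positive root: v = −a·t_r + √((a·t_r)² + 2a·d) = −3.352 + √(11.236 + 234.61) = 12.3275 m/s.

Maximum speed ≈ 12.3 m/s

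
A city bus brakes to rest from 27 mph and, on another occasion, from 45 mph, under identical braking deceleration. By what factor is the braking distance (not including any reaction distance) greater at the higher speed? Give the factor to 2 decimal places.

Factor ≈ 2.78

Braking distance d = v²/(2a), so with a fixed, d ∝ v².
Factor = (45/27)² = 1.6667² = 2.7779.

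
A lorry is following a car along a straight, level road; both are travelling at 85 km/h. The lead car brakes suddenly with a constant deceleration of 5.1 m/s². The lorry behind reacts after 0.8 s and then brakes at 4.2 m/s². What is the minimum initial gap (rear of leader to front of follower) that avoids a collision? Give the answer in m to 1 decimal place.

85 km/h ÷ 3.6 = 23.6111 m/s.
Leader travels v²/(2a_L) = 557.484 / 10.200 = 54.655 m before stopping.
Follower covers v·t_r = 23.6111 × 0.8 = 18.889 m while reacting, then v²/(2a_F) = 557.484 / 8.400 = 66.367 m while braking, for a total of 18.889 + 66.367 = 85.256 m.
Since a_F ≤ a_L and the follower starts braking later, the follower is never slower than the leader, so the closest approach is when both have stopped.
Minimum gap = 85.256 − 54.655 = 30.601 m.

Minimum gap ≈ 30.6 m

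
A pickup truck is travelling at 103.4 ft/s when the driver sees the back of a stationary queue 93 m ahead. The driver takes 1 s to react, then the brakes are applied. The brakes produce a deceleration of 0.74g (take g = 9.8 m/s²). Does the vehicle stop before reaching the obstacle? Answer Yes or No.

No

103.4 ft/s × 0.3048 = 31.5163 m/s.
a = 0.74 × 9.8 = 7.252 m/s².
Reaction distance = 31.5163 × 1 = 31.516 m.
Braking distance = v²/(2a) = 993.277 / 14.504 = 68.483 m.
Total stopping distance = 31.516 + 68.483 = 99.999 m, vs 93 m available — it cannot stop in time and overshoots by 99.999 − 93 = 6.999 m.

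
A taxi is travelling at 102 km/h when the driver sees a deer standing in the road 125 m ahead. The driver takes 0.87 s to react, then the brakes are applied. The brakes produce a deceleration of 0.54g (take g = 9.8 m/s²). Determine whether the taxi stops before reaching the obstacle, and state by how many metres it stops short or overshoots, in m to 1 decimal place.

Yes — it stops 24.5 m short of the obstacle

102 km/h ÷ 3.6 = 28.3333 m/s.
a = 0.54 × 9.8 = 5.292 m/s².
Reaction distance = 28.3333 × 0.87 = 24.650 m.
Braking distance = v²/(2a) = 802.776 / 10.584 = 75.848 m.
Total stopping distance = 24.650 + 75.848 = 100.498 m, vs 125 m available — it stops with 125 − 100.498 = 24.502 m to spare.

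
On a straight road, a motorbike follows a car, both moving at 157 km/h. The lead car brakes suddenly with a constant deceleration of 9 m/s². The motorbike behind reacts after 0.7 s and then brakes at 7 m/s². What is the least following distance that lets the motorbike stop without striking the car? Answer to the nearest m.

157 km/h ÷ 3.6 = 43.6111 m/s.
Leader travels v²/(2a_L) = 1901.928 / 18.000 = 105.663 m before stopping.
Follower covers v·t_r = 43.6111 × 0.7 = 30.528 m while reacting, then v²/(2a_F) = 1901.928 / 14.000 = 135.852 m while braking, for a total of 30.528 + 135.852 = 166.380 m.
Since a_F ≤ a_L and the follower starts braking later, the follower is never slower than the leader, so the closest approach is when both have stopped.
Minimum gap = 166.380 − 105.663 = 60.717 m.

Minimum gap ≈ 61 m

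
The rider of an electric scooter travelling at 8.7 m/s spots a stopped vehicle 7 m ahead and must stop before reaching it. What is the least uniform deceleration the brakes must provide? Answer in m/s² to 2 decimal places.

v² = 2a·d ⇒ a = v²/(2d) = 8.7000² / (2 × 7.000) = 75.690 / 14.000 = 5.4064 m/s².

Required deceleration ≈ 5.41 m/s²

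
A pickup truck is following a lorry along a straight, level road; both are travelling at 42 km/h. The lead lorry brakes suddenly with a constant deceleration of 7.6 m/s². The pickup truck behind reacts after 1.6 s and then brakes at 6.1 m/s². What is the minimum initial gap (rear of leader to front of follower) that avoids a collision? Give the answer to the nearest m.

Minimum gap ≈ 21 m

42 km/h ÷ 3.6 = 11.6667 m/s.
Leader travels v²/(2a_L) = 136.112 / 15.200 = 8.955 m before stopping.
Follower covers v·t_r = 11.6667 × 1.6 = 18.667 m while reacting, then v²/(2a_F) = 136.112 / 12.200 = 11.157 m while braking, for a total of 18.667 + 11.157 = 29.824 m.
Since a_F ≤ a_L and the follower starts braking later, the follower is never slower than the leader, so the closest approach is when both have stopped.
Minimum gap = 29.824 − 8.955 = 20.869 m.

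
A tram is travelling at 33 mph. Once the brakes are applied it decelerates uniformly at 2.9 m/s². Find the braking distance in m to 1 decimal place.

Braking distance ≈ 37.5 m

33 mph × 0.44704 = 14.7523 m/s.
Braking distance = v²/(2a) = 14.7523² / (2 × 2.900) = 217.630 / 5.800 = 37.522 m.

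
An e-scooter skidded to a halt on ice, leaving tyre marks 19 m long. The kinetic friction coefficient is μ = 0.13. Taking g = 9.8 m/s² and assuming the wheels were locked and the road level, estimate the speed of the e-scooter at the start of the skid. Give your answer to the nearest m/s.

Initial speed ≈ 7 m/s

Deceleration a = μg = 0.13 × 9.8 = 1.274 m/s².
v = √(2a·d) = √(2 × 1.274 × 19) = √48.412 = 6.9579 m/s.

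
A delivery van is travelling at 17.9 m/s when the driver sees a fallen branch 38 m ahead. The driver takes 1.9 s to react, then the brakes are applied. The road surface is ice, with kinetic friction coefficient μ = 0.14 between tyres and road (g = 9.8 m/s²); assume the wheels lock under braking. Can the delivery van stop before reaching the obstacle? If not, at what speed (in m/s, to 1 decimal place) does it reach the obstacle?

a = μg = 0.14 × 9.8 = 1.372 m/s².
Reaction distance = 17.9000 × 1.9 = 34.010 m.
Braking distance needed to stop: v²/(2a) = 320.410 / 2.744 = 116.767 m, so total needed = 34.010 + 116.767 = 150.777 m > 38 m — it cannot stop.
Distance remaining when braking begins: 38 − 34.010 = 3.990 m.
v² = v₀² − 2a·d = 320.410 − 2 × 1.372 × 3.990 = 309.461 m²/s².
v = √309.461 = 17.592 m/s.

No — it strikes the obstacle at 17.6 m/s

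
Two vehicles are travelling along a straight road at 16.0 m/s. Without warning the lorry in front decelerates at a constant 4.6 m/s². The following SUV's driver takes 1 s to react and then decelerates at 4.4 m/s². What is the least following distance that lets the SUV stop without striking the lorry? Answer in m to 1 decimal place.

Leader travels v²/(2a_L) = 256.000 / 9.200 = 27.826 m before stopping.
Follower covers v·t_r = 16.0000 × 1 = 16.000 m while reacting, then v²/(2a_F) = 256.000 / 8.800 = 29.091 m while braking, for a total of 16.000 + 29.091 = 45.091 m.
Since a_F ≤ a_L and the follower starts braking later, the follower is never slower than the leader, so the closest approach is when both have stopped.
Minimum gap = 45.091 − 27.826 = 17.265 m.

Minimum gap ≈ 17.3 m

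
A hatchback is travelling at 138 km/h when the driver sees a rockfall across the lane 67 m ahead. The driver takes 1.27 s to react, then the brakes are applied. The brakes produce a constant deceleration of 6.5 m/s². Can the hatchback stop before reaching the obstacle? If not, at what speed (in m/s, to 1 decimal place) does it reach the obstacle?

No — it strikes the obstacle at 35.1 m/s

138 km/h ÷ 3.6 = 38.3333 m/s.
Reaction distance = 38.3333 × 1.27 = 48.683 m.
Braking distance needed to stop: v²/(2a) = 1469.442 / 13.000 = 113.034 m, so total needed = 48.683 + 113.034 = 161.717 m > 67 m — it cannot stop.
Distance remaining when braking begins: 67 − 48.683 = 18.317 m.
v² = v₀² − 2a·d = 1469.442 − 2 × 6.500 × 18.317 = 1231.321 m²/s².
v = √1231.321 = 35.090 m/s.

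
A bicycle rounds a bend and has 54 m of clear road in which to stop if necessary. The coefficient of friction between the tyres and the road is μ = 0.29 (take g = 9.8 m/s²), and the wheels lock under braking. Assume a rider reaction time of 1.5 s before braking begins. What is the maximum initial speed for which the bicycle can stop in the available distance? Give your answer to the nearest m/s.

Maximum speed ≈ 14 m/s

a = μg = 0.29 × 9.8 = 2.842 m/s².
Stopping distance: v·t_r + v²/(2a) = 54 with t_r = 1.5 s and a = 2.842 m/s².
So v² + 8.526 v − 306.94 = 0.
Positive root: v = −a·t_r + √((a·t_r)² + 2a·d) = −4.263 + √(18.173 + 306.94) = 13.7679 m/s.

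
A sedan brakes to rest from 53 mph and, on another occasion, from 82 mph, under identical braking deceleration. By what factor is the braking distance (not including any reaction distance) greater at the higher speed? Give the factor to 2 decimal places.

Braking distance d = v²/(2a), so with a fixed, d ∝ v².
Factor = (82/53)² = 1.5472² = 2.3938.

Factor ≈ 2.39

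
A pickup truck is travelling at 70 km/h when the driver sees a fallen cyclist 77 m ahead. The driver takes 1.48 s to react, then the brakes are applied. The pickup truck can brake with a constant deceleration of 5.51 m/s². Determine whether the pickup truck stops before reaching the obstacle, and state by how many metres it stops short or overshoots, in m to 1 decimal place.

70 km/h ÷ 3.6 = 19.4444 m/s.
Reaction distance = 19.4444 × 1.48 = 28.778 m.
Braking distance = v²/(2a) = 378.085 / 11.020 = 34.309 m.
Total stopping distance = 28.778 + 34.309 = 63.087 m, vs 77 m available — it stops with 77 − 63.087 = 13.913 m to spare.

Yes — it stops 13.9 m short of the obstacle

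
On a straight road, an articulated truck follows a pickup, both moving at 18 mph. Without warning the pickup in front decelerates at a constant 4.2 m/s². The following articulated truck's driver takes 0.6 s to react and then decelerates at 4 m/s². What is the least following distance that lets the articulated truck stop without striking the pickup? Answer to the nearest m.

Minimum gap ≈ 5 m

18 mph × 0.44704 = 8.0467 m/s.
Leader travels v²/(2a_L) = 64.749 / 8.400 = 7.708 m before stopping.
Follower covers v·t_r = 8.0467 × 0.6 = 4.828 m while reacting, then v²/(2a_F) = 64.749 / 8.000 = 8.094 m while braking, for a total of 4.828 + 8.094 = 12.922 m.
Since a_F ≤ a_L and the follower starts braking later, the follower is never slower than the leader, so the closest approach is when both have stopped.
Minimum gap = 12.922 − 7.708 = 5.214 m.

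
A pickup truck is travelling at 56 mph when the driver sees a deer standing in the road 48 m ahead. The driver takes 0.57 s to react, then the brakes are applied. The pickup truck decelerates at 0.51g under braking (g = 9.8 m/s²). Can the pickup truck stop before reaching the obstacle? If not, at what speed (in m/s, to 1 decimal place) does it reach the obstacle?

No — it strikes the obstacle at 17.0 m/s

56 mph × 0.44704 = 25.0342 m/s.
a = 0.51 × 9.8 = 4.998 m/s².
Reaction distance = 25.0342 × 0.57 = 14.269 m.
Braking distance needed to stop: v²/(2a) = 626.711 / 9.996 = 62.696 m, so total needed = 14.269 + 62.696 = 76.965 m > 48 m — it cannot stop.
Distance remaining when braking begins: 48 − 14.269 = 33.731 m.
v² = v₀² − 2a·d = 626.711 − 2 × 4.998 × 33.731 = 289.536 m²/s².
v = √289.536 = 17.016 m/s.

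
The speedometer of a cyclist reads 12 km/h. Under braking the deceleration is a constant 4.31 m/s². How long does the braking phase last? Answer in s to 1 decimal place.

12 km/h ÷ 3.6 = 3.3333 m/s.
Braking time = v/a = 3.3333 / 4.310 = 0.773 s.

Braking time ≈ 0.8 s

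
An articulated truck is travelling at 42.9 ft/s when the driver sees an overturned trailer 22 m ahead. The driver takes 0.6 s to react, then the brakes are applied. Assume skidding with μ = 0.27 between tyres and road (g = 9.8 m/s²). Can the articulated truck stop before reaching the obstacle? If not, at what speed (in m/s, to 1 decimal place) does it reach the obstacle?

42.9 ft/s × 0.3048 = 13.0759 m/s.
a = μg = 0.27 × 9.8 = 2.646 m/s².
Reaction distance = 13.0759 × 0.6 = 7.846 m.
Braking distance needed to stop: v²/(2a) = 170.979 / 5.292 = 32.309 m, so total needed = 7.846 + 32.309 = 40.155 m > 22 m — it cannot stop.
Distance remaining when braking begins: 22 − 7.846 = 14.154 m.
v² = v₀² − 2a·d = 170.979 − 2 × 2.646 × 14.154 = 96.076 m²/s².
v = √96.076 = 9.802 m/s.

No — it strikes the obstacle at 9.8 m/s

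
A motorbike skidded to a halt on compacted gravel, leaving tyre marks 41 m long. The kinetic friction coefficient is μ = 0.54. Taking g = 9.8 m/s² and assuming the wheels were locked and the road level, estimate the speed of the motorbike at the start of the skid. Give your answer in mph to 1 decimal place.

Initial speed ≈ 46.6 mph

Deceleration a = μg = 0.54 × 9.8 = 5.292 m/s².
v = √(2a·d) = √(2 × 5.292 × 41) = √433.944 = 20.8313 m/s.
= 20.8313 ÷ 0.44704 = 46.598 mph.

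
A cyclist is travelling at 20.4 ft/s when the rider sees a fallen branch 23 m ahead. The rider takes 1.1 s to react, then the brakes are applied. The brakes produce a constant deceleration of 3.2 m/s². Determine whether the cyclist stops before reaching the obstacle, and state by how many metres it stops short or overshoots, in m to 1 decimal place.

20.4 ft/s × 0.3048 = 6.2179 m/s.
Reaction distance = 6.2179 × 1.1 = 6.840 m.
Braking distance = v²/(2a) = 38.662 / 6.400 = 6.041 m.
Total stopping distance = 6.840 + 6.041 = 12.881 m, vs 23 m available — it stops with 23 − 12.881 = 10.119 m to spare.

Yes — it stops 10.1 m short of the obstacle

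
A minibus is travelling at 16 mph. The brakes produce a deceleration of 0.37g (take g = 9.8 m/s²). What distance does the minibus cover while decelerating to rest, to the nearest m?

16 mph × 0.44704 = 7.1526 m/s.
a = 0.37 × 9.8 = 3.626 m/s².
Braking distance = v²/(2a) = 7.1526² / (2 × 3.626) = 51.160 / 7.252 = 7.055 m.

Braking distance ≈ 7 m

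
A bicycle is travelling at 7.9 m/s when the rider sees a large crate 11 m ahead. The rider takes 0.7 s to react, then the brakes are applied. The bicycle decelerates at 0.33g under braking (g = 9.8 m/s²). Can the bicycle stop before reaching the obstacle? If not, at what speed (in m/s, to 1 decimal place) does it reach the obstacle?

No — it strikes the obstacle at 5.2 m/s

a = 0.33 × 9.8 = 3.234 m/s².
Reaction distance = 7.9000 × 0.7 = 5.530 m.
Braking distance needed to stop: v²/(2a) = 62.410 / 6.468 = 9.649 m, so total needed = 5.530 + 9.649 = 15.179 m > 11 m — it cannot stop.
Distance remaining when braking begins: 11 − 5.530 = 5.470 m.
v² = v₀² − 2a·d = 62.410 − 2 × 3.234 × 5.470 = 27.030 m²/s².
v = √27.030 = 5.199 m/s.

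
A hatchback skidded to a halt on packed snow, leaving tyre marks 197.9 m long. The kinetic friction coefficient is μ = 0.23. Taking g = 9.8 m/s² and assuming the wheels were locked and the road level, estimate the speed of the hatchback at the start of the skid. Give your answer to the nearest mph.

Initial speed ≈ 67 mph

Deceleration a = μg = 0.23 × 9.8 = 2.254 m/s².
v = √(2a·d) = √(2 × 2.254 × 197.9) = √892.133 = 29.8686 m/s.
= 29.8686 ÷ 0.44704 = 66.814 mph.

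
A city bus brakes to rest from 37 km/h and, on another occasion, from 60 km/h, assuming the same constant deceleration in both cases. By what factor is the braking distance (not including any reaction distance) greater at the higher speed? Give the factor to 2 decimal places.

Factor ≈ 2.63

Braking distance d = v²/(2a), so with a fixed, d ∝ v².
Factor = (60/37)² = 1.6216² = 2.6296.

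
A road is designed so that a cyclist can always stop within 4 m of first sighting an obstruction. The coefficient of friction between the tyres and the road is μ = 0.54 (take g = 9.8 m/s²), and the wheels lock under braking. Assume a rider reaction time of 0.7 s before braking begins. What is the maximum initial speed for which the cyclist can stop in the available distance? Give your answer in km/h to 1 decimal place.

a = μg = 0.54 × 9.8 = 5.292 m/s².
Stopping distance: v·t_r + v²/(2a) = 4 with t_r = 0.7 s and a = 5.292 m/s².
So v² + 7.409 v − 42.34 = 0.
Positive root: v = −a·t_r + √((a·t_r)² + 2a·d) = −3.704 + √(13.720 + 42.34) = 3.7833 m/s.
3.7833 m/s × 3.6 = 13.620 km/h.

Maximum speed ≈ 13.6 km/h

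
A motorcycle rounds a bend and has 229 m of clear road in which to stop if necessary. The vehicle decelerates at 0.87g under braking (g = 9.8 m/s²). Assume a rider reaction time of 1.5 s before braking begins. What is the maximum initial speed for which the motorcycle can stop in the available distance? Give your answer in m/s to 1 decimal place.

a = 0.87 × 9.8 = 8.526 m/s².
Stopping distance: v·t_r + v²/(2a) = 229 with t_r = 1.5 s and a = 8.526 m/s².
So v² + 25.578 v − 3904.91 = 0.
Positive root: v = −a·t_r + √((a·t_r)² + 2a·d) = −12.789 + √(163.559 + 3904.91) = 50.9956 m/s.

Maximum speed ≈ 51.0 m/s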